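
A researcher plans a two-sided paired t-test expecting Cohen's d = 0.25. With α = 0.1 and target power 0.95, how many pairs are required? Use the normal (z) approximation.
n = 174 pairs

Sample size formula (paired t-test, normal approximation):
n = ((z_{α/2} + z_β) / d)²

z_{α/2} = 1.645 (for α = 0.1, two-sided)
z_β = 1.645 (for power = 0.95)
d = 0.25

n = ((1.645 + 1.645) / 0.25)²
n = (13.160)²
n ≈ 173.19
Round up to the next whole number: n = 174 pairs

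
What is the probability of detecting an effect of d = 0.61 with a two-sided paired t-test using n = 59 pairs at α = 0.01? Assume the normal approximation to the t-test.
Power ≈ 0.98

Power calculation (paired t-test, normal approximation):
z_β = d · √n - z_{α/2}
z_β = 0.61 · √59 - 2.576
z_β = 0.61 · 7.681 - 2.576
z_β = 2.110

Power = Φ(z_β) = Φ(2.110) ≈ 0.983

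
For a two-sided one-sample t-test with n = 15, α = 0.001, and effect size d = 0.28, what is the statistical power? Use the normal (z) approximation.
Power ≈ 0.01

Power calculation (one-sample t-test, normal approximation):
z_β = d · √n - z_{α/2}
z_β = 0.28 · √15 - 3.291
z_β = 0.28 · 3.873 - 3.291
z_β = -2.206

Power = Φ(z_β) = Φ(-2.206) ≈ 0.014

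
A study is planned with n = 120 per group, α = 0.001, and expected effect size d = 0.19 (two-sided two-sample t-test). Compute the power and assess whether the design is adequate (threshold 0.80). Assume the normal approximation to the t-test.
Power ≈ 0.03; the study is underpowered (power < 0.80)

Power calculation (two-sample t-test, normal approximation):
z_β = d · √(n/2) - z_{α/2}
z_β = 0.19 · √(120/2) - 3.291
z_β = 0.19 · 7.746 - 3.291
z_β = -1.819

Power = Φ(z_β) = Φ(-1.819) ≈ 0.034

Effect size d = 0.19 is very small by Cohen's convention (0.2/0.5/0.8).

Threshold: power ≥ 0.80 is conventionally adequate.
Power ≈ 0.03 → the study is underpowered (power < 0.80).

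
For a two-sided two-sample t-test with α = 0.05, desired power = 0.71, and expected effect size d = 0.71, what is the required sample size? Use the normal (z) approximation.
n = 26 per group

Sample size formula (two-sample t-test, normal approximation):
n = 2 · ((z_{α/2} + z_β) / d)²

z_{α/2} = 1.960 (for α = 0.05, two-sided)
z_β = 0.553 (for power = 0.71)
d = 0.71

n = 2 · ((1.960 + 0.553) / 0.71)²
n = 2 · (3.539)²
n ≈ 25.05
Round up to the next whole number: n = 26 per group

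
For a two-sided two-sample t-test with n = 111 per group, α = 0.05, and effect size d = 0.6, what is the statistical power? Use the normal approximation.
Power ≈ 0.99

Power calculation (two-sample t-test, normal approximation):
z_β = d · √(n/2) - z_{α/2}
z_β = 0.6 · √(111/2) - 1.960
z_β = 0.6 · 7.450 - 1.960
z_β = 2.510

Power = Φ(z_β) = Φ(2.510) ≈ 0.994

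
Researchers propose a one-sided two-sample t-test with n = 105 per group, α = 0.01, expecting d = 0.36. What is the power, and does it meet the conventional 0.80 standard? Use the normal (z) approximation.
Power ≈ 0.61; the study is underpowered (power < 0.80)

Power calculation (two-sample t-test, normal approximation):
z_β = d · √(n/2) - z_α
z_β = 0.36 · √(105/2) - 2.326
z_β = 0.36 · 7.246 - 2.326
z_β = 0.282

Power = Φ(z_β) = Φ(0.282) ≈ 0.611

Effect size d = 0.36 is small by Cohen's convention (0.2/0.5/0.8).

Threshold: power ≥ 0.80 is conventionally adequate.
Power ≈ 0.61 → the study is underpowered (power < 0.80).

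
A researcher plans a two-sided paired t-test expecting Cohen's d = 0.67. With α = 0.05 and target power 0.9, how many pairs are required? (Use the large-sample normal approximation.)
n = 24 pairs

Sample size formula (paired t-test, normal approximation):
n = ((z_{α/2} + z_β) / d)²

z_{α/2} = 1.960 (for α = 0.05, two-sided)
z_β = 1.282 (for power = 0.9)
d = 0.67

n = ((1.960 + 1.282) / 0.67)²
n = (4.839)²
n ≈ 23.42
Round up to the next whole number: n = 24 pairs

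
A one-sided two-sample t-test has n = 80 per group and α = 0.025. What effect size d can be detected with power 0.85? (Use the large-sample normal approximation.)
d ≈ 0.47

Minimum detectable effect (two-sample t-test, normal approximation):
d = (z_α + z_β) / √(n/2)
d = (1.960 + 1.036) / √(80/2)
d = 2.996 / 6.325
d ≈ 0.47

By Cohen's convention (0.2 small / 0.5 medium / 0.8 large): small effect.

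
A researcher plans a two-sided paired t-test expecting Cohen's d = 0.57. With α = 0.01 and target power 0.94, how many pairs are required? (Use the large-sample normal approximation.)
n = 53 pairs

Sample size formula (paired t-test, normal approximation):
n = ((z_{α/2} + z_β) / d)²

z_{α/2} = 2.576 (for α = 0.01, two-sided)
z_β = 1.555 (for power = 0.94)
d = 0.57

n = ((2.576 + 1.555) / 0.57)²
n = (7.247)²
n ≈ 52.52
Round up to the next whole number: n = 53 pairs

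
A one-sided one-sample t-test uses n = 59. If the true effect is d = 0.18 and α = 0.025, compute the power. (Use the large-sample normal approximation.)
Power ≈ 0.28

Power calculation (one-sample t-test, normal approximation):
z_β = d · √n - z_α
z_β = 0.18 · √59 - 1.960
z_β = 0.18 · 7.681 - 1.960
z_β = -0.577

Power = Φ(z_β) = Φ(-0.577) ≈ 0.282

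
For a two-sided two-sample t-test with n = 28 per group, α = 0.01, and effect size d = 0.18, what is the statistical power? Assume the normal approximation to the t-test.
Power ≈ 0.03

Power calculation (two-sample t-test, normal approximation):
z_β = d · √(n/2) - z_{α/2}
z_β = 0.18 · √(28/2) - 2.576
z_β = 0.18 · 3.742 - 2.576
z_β = -1.902

Power = Φ(z_β) = Φ(-1.902) ≈ 0.029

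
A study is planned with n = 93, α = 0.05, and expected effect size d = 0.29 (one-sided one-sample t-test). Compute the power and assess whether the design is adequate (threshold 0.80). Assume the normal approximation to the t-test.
Power ≈ 0.88; the study is adequately powered (power ≥ 0.80)

Power calculation (one-sample t-test, normal approximation):
z_β = d · √n - z_α
z_β = 0.29 · √93 - 1.645
z_β = 0.29 · 9.644 - 1.645
z_β = 1.152

Power = Φ(z_β) = Φ(1.152) ≈ 0.875

Effect size d = 0.29 is small by Cohen's convention (0.2/0.5/0.8).

Threshold: power ≥ 0.80 is conventionally adequate.
Power ≈ 0.88 → the study is adequately powered (power ≥ 0.80).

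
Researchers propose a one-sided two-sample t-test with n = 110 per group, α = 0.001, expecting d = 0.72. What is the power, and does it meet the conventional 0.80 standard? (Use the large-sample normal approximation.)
Power ≈ 0.99; the study is adequately powered (power ≥ 0.80)

Power calculation (two-sample t-test, normal approximation):
z_β = d · √(n/2) - z_α
z_β = 0.72 · √(110/2) - 3.090
z_β = 0.72 · 7.416 - 3.090
z_β = 2.249

Power = Φ(z_β) = Φ(2.249) ≈ 0.988

Effect size d = 0.72 is medium by Cohen's convention (0.2/0.5/0.8).

Threshold: power ≥ 0.80 is conventionally adequate.
Power ≈ 0.99 → the study is adequately powered (power ≥ 0.80).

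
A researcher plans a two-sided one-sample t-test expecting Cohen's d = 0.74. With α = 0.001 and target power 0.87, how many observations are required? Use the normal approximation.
n = 36

Sample size formula (one-sample t-test, normal approximation):
n = ((z_{α/2} + z_β) / d)²

z_{α/2} = 3.291 (for α = 0.001, two-sided)
z_β = 1.126 (for power = 0.87)
d = 0.74

n = ((3.291 + 1.126) / 0.74)²
n = (5.969)²
n ≈ 35.63
Round up to the next whole number: n = 36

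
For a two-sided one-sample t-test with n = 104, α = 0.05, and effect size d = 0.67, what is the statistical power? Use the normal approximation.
Power ≈ 1.00

Power calculation (one-sample t-test, normal approximation):
z_β = d · √n - z_{α/2}
z_β = 0.67 · √104 - 1.960
z_β = 0.67 · 10.198 - 1.960
z_β = 4.873

Power = Φ(z_β) = Φ(4.873) ≈ 1.000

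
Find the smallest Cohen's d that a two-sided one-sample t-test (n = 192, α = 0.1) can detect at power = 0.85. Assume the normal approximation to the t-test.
d ≈ 0.19

Minimum detectable effect (one-sample t-test, normal approximation):
d = (z_{α/2} + z_β) / √n
d = (1.645 + 1.036) / √192
d = 2.681 / 13.856
d ≈ 0.19

By Cohen's convention (0.2 small / 0.5 medium / 0.8 large): very small effect.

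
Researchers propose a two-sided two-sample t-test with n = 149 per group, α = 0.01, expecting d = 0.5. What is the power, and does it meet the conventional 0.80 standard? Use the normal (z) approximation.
Power ≈ 0.96; the study is adequately powered (power ≥ 0.80)

Power calculation (two-sample t-test, normal approximation):
z_β = d · √(n/2) - z_{α/2}
z_β = 0.5 · √(149/2) - 2.576
z_β = 0.5 · 8.631 - 2.576
z_β = 1.740

Power = Φ(z_β) = Φ(1.740) ≈ 0.959

Effect size d = 0.5 is medium by Cohen's convention (0.2/0.5/0.8).

Threshold: power ≥ 0.80 is conventionally adequate.
Power ≈ 0.96 → the study is adequately powered (power ≥ 0.80).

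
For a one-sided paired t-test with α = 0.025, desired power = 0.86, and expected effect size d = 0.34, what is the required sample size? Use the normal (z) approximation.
n = 80 pairs

Sample size formula (paired t-test, normal approximation):
n = ((z_α + z_β) / d)²

z_α = 1.960 (for α = 0.025, one-sided)
z_β = 1.080 (for power = 0.86)
d = 0.34

n = ((1.960 + 1.080) / 0.34)²
n = (8.941)²
n ≈ 79.94
Round up to the next whole number: n = 80 pairs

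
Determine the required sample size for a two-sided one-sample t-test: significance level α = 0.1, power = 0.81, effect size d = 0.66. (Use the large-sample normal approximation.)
n = 15

Sample size formula (one-sample t-test, normal approximation):
n = ((z_{α/2} + z_β) / d)²

z_{α/2} = 1.645 (for α = 0.1, two-sided)
z_β = 0.878 (for power = 0.81)
d = 0.66

n = ((1.645 + 0.878) / 0.66)²
n = (3.823)²
n ≈ 14.62
Round up to the next whole number: n = 15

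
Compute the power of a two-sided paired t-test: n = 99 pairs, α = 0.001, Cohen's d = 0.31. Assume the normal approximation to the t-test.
Power ≈ 0.42

Power calculation (paired t-test, normal approximation):
z_β = d · √n - z_{α/2}
z_β = 0.31 · √99 - 3.291
z_β = 0.31 · 9.950 - 3.291
z_β = -0.206

Power = Φ(z_β) = Φ(-0.206) ≈ 0.418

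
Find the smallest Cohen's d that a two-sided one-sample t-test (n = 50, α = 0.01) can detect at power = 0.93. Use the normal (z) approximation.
d ≈ 0.57

Minimum detectable effect (one-sample t-test, normal approximation):
d = (z_{α/2} + z_β) / √n
d = (2.576 + 1.476) / √50
d = 4.052 / 7.071
d ≈ 0.57

By Cohen's convention (0.2 small / 0.5 medium / 0.8 large): medium effect.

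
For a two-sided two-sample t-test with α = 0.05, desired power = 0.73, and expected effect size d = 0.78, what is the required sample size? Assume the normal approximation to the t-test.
n = 22 per group

Sample size formula (two-sample t-test, normal approximation):
n = 2 · ((z_{α/2} + z_β) / d)²

z_{α/2} = 1.960 (for α = 0.05, two-sided)
z_β = 0.613 (for power = 0.73)
d = 0.78

n = 2 · ((1.960 + 0.613) / 0.78)²
n = 2 · (3.299)²
n ≈ 21.77
Round up to the next whole number: n = 22 per group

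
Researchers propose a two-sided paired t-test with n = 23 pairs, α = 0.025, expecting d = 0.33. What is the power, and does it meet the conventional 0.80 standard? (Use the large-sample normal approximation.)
Power ≈ 0.26; the study is underpowered (power < 0.80)

Power calculation (paired t-test, normal approximation):
z_β = d · √n - z_{α/2}
z_β = 0.33 · √23 - 2.241
z_β = 0.33 · 4.796 - 2.241
z_β = -0.659

Power = Φ(z_β) = Φ(-0.659) ≈ 0.255

Effect size d = 0.33 is small by Cohen's convention (0.2/0.5/0.8).

Threshold: power ≥ 0.80 is conventionally adequate.
Power ≈ 0.26 → the study is underpowered (power < 0.80).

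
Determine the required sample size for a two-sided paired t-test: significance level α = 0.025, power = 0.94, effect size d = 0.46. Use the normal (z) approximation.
n = 69 pairs

Sample size formula (paired t-test, normal approximation):
n = ((z_{α/2} + z_β) / d)²

z_{α/2} = 2.241 (for α = 0.025, two-sided)
z_β = 1.555 (for power = 0.94)
d = 0.46

n = ((2.241 + 1.555) / 0.46)²
n = (8.252)²
n ≈ 68.10
Round up to the next whole number: n = 69 pairs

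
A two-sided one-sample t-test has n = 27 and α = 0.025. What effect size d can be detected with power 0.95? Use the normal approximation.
d ≈ 0.75

Minimum detectable effect (one-sample t-test, normal approximation):
d = (z_{α/2} + z_β) / √n
d = (2.241 + 1.645) / √27
d = 3.886 / 5.196
d ≈ 0.75

By Cohen's convention (0.2 small / 0.5 medium / 0.8 large): medium effect.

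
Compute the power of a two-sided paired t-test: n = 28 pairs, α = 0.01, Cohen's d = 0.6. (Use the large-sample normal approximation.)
Power ≈ 0.73

Power calculation (paired t-test, normal approximation):
z_β = d · √n - z_{α/2}
z_β = 0.6 · √28 - 2.576
z_β = 0.6 · 5.292 - 2.576
z_β = 0.599

Power = Φ(z_β) = Φ(0.599) ≈ 0.725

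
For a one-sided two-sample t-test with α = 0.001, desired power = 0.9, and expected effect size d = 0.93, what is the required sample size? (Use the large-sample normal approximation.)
n = 45 per group

Sample size formula (two-sample t-test, normal approximation):
n = 2 · ((z_α + z_β) / d)²

z_α = 3.090 (for α = 0.001, one-sided)
z_β = 1.282 (for power = 0.9)
d = 0.93

n = 2 · ((3.090 + 1.282) / 0.93)²
n = 2 · (4.701)²
n ≈ 44.20
Round up to the next whole number: n = 45 per group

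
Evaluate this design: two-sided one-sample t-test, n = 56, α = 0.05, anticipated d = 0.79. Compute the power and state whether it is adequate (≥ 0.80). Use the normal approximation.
Power ≈ 1.00; the study is adequately powered (power ≥ 0.80)

Power calculation (one-sample t-test, normal approximation):
z_β = d · √n - z_{α/2}
z_β = 0.79 · √56 - 1.960
z_β = 0.79 · 7.483 - 1.960
z_β = 3.952

Power = Φ(z_β) = Φ(3.952) ≈ 1.000

Effect size d = 0.79 is medium by Cohen's convention (0.2/0.5/0.8).

Threshold: power ≥ 0.80 is conventionally adequate.
Power ≈ 1.00 → the study is adequately powered (power ≥ 0.80).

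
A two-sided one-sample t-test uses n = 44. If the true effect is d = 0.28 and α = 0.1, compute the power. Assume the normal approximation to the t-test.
Power ≈ 0.58

Power calculation (one-sample t-test, normal approximation):
z_β = d · √n - z_{α/2}
z_β = 0.28 · √44 - 1.645
z_β = 0.28 · 6.633 - 1.645
z_β = 0.212

Power = Φ(z_β) = Φ(0.212) ≈ 0.584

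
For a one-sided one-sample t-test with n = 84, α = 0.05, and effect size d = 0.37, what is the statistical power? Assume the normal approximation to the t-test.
Power ≈ 0.96

Power calculation (one-sample t-test, normal approximation):
z_β = d · √n - z_α
z_β = 0.37 · √84 - 1.645
z_β = 0.37 · 9.165 - 1.645
z_β = 1.746

Power = Φ(z_β) = Φ(1.746) ≈ 0.960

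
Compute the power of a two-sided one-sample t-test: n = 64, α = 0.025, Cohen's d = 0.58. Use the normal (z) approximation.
Power ≈ 0.99

Power calculation (one-sample t-test, normal approximation):
z_β = d · √n - z_{α/2}
z_β = 0.58 · √64 - 2.241
z_β = 0.58 · 8.000 - 2.241
z_β = 2.399

Power = Φ(z_β) = Φ(2.399) ≈ 0.992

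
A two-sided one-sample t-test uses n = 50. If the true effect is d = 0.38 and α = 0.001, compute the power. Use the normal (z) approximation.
Power ≈ 0.27

Power calculation (one-sample t-test, normal approximation):
z_β = d · √n - z_{α/2}
z_β = 0.38 · √50 - 3.291
z_β = 0.38 · 7.071 - 3.291
z_β = -0.604

Power = Φ(z_β) = Φ(-0.604) ≈ 0.273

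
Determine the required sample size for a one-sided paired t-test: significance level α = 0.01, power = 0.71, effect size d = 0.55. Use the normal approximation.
n = 28 pairs

Sample size formula (paired t-test, normal approximation):
n = ((z_α + z_β) / d)²

z_α = 2.326 (for α = 0.01, one-sided)
z_β = 0.553 (for power = 0.71)
d = 0.55

n = ((2.326 + 0.553) / 0.55)²
n = (5.235)²
n ≈ 27.41
Round up to the next whole number: n = 28 pairs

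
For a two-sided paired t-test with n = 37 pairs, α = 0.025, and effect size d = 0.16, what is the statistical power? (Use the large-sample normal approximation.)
Power ≈ 0.10

Power calculation (paired t-test, normal approximation):
z_β = d · √n - z_{α/2}
z_β = 0.16 · √37 - 2.241
z_β = 0.16 · 6.083 - 2.241
z_β = -1.268

Power = Φ(z_β) = Φ(-1.268) ≈ 0.102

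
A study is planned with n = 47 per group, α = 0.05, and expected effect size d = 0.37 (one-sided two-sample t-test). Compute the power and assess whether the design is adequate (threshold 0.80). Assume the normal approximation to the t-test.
Power ≈ 0.56; the study is underpowered (power < 0.80)

Power calculation (two-sample t-test, normal approximation):
z_β = d · √(n/2) - z_α
z_β = 0.37 · √(47/2) - 1.645
z_β = 0.37 · 4.848 - 1.645
z_β = 0.149

Power = Φ(z_β) = Φ(0.149) ≈ 0.559

Effect size d = 0.37 is small by Cohen's convention (0.2/0.5/0.8).

Threshold: power ≥ 0.80 is conventionally adequate.
Power ≈ 0.56 → the study is underpowered (power < 0.80).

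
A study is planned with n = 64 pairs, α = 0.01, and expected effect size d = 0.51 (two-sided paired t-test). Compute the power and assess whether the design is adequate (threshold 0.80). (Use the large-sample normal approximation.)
Power ≈ 0.93; the study is adequately powered (power ≥ 0.80)

Power calculation (paired t-test, normal approximation):
z_β = d · √n - z_{α/2}
z_β = 0.51 · √64 - 2.576
z_β = 0.51 · 8.000 - 2.576
z_β = 1.504

Power = Φ(z_β) = Φ(1.504) ≈ 0.934

Effect size d = 0.51 is medium by Cohen's convention (0.2/0.5/0.8).

Threshold: power ≥ 0.80 is conventionally adequate.
Power ≈ 0.93 → the study is adequately powered (power ≥ 0.80).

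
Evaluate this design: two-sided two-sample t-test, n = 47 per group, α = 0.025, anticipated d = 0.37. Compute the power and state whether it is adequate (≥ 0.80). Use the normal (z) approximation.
Power ≈ 0.33; the study is underpowered (power < 0.80)

Power calculation (two-sample t-test, normal approximation):
z_β = d · √(n/2) - z_{α/2}
z_β = 0.37 · √(47/2) - 2.241
z_β = 0.37 · 4.848 - 2.241
z_β = -0.448

Power = Φ(z_β) = Φ(-0.448) ≈ 0.327

Effect size d = 0.37 is small by Cohen's convention (0.2/0.5/0.8).

Threshold: power ≥ 0.80 is conventionally adequate.
Power ≈ 0.33 → the study is underpowered (power < 0.80).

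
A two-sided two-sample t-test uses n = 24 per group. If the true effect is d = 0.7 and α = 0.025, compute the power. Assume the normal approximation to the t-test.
Power ≈ 0.57

Power calculation (two-sample t-test, normal approximation):
z_β = d · √(n/2) - z_{α/2}
z_β = 0.7 · √(24/2) - 2.241
z_β = 0.7 · 3.464 - 2.241
z_β = 0.183

Power = Φ(z_β) = Φ(0.183) ≈ 0.573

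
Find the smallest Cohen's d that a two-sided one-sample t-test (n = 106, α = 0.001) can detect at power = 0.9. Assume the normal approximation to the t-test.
d ≈ 0.44

Minimum detectable effect (one-sample t-test, normal approximation):
d = (z_{α/2} + z_β) / √n
d = (3.291 + 1.282) / √106
d = 4.572 / 10.296
d ≈ 0.44

By Cohen's convention (0.2 small / 0.5 medium / 0.8 large): small effect.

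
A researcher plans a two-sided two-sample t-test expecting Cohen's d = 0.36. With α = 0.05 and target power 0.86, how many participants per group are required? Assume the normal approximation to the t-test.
n = 143 per group

Sample size formula (two-sample t-test, normal approximation):
n = 2 · ((z_{α/2} + z_β) / d)²

z_{α/2} = 1.960 (for α = 0.05, two-sided)
z_β = 1.080 (for power = 0.86)
d = 0.36

n = 2 · ((1.960 + 1.080) / 0.36)²
n = 2 · (8.444)²
n ≈ 142.60
Round up to the next whole number: n = 143 per group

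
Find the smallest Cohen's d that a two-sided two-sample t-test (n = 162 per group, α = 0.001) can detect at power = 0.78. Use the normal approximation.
d ≈ 0.45

Minimum detectable effect (two-sample t-test, normal approximation):
d = (z_{α/2} + z_β) / √(n/2)
d = (3.291 + 0.772) / √(162/2)
d = 4.063 / 9.000
d ≈ 0.45

By Cohen's convention (0.2 small / 0.5 medium / 0.8 large): small effect.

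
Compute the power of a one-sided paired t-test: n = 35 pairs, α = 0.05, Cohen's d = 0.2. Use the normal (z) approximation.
Power ≈ 0.32

Power calculation (paired t-test, normal approximation):
z_β = d · √n - z_α
z_β = 0.2 · √35 - 1.645
z_β = 0.2 · 5.916 - 1.645
z_β = -0.462

Power = Φ(z_β) = Φ(-0.462) ≈ 0.322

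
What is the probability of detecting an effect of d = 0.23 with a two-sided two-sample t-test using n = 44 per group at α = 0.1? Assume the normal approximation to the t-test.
Power ≈ 0.29

Power calculation (two-sample t-test, normal approximation):
z_β = d · √(n/2) - z_{α/2}
z_β = 0.23 · √(44/2) - 1.645
z_β = 0.23 · 4.690 - 1.645
z_β = -0.566

Power = Φ(z_β) = Φ(-0.566) ≈ 0.286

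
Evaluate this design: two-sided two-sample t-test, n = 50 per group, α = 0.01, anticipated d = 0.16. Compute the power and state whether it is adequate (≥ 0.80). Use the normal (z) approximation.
Power ≈ 0.04; the study is underpowered (power < 0.80)

Power calculation (two-sample t-test, normal approximation):
z_β = d · √(n/2) - z_{α/2}
z_β = 0.16 · √(50/2) - 2.576
z_β = 0.16 · 5.000 - 2.576
z_β = -1.776

Power = Φ(z_β) = Φ(-1.776) ≈ 0.038

Effect size d = 0.16 is very small by Cohen's convention (0.2/0.5/0.8).

Threshold: power ≥ 0.80 is conventionally adequate.
Power ≈ 0.04 → the study is underpowered (power < 0.80).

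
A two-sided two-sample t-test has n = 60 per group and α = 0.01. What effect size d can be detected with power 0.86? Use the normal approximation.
d ≈ 0.67

Minimum detectable effect (two-sample t-test, normal approximation):
d = (z_{α/2} + z_β) / √(n/2)
d = (2.576 + 1.080) / √(60/2)
d = 3.656 / 5.477
d ≈ 0.67

By Cohen's convention (0.2 small / 0.5 medium / 0.8 large): medium effect.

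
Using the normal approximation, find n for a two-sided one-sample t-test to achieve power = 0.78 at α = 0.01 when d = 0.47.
n = 51

Sample size formula (one-sample t-test, normal approximation):
n = ((z_{α/2} + z_β) / d)²

z_{α/2} = 2.576 (for α = 0.01, two-sided)
z_β = 0.772 (for power = 0.78)
d = 0.47

n = ((2.576 + 0.772) / 0.47)²
n = (7.123)²
n ≈ 50.74
Round up to the next whole number: n = 51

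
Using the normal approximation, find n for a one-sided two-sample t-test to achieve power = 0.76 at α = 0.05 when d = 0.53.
n = 40 per group

Sample size formula (two-sample t-test, normal approximation):
n = 2 · ((z_α + z_β) / d)²

z_α = 1.645 (for α = 0.05, one-sided)
z_β = 0.706 (for power = 0.76)
d = 0.53

n = 2 · ((1.645 + 0.706) / 0.53)²
n = 2 · (4.436)²
n ≈ 39.36
Round up to the next whole number: n = 40 per group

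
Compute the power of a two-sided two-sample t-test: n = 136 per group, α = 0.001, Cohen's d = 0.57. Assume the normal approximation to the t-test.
Power ≈ 0.92

Power calculation (two-sample t-test, normal approximation):
z_β = d · √(n/2) - z_{α/2}
z_β = 0.57 · √(136/2) - 3.291
z_β = 0.57 · 8.246 - 3.291
z_β = 1.410

Power = Φ(z_β) = Φ(1.410) ≈ 0.921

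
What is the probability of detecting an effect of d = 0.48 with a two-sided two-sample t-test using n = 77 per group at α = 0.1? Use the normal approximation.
Power ≈ 0.91

Power calculation (two-sample t-test, normal approximation):
z_β = d · √(n/2) - z_{α/2}
z_β = 0.48 · √(77/2) - 1.645
z_β = 0.48 · 6.205 - 1.645
z_β = 1.333

Power = Φ(z_β) = Φ(1.333) ≈ 0.909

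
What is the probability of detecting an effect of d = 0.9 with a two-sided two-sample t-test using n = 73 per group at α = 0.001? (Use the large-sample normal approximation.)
Power ≈ 0.98

Power calculation (two-sample t-test, normal approximation):
z_β = d · √(n/2) - z_{α/2}
z_β = 0.9 · √(73/2) - 3.291
z_β = 0.9 · 6.042 - 3.291
z_β = 2.147

Power = Φ(z_β) = Φ(2.147) ≈ 0.984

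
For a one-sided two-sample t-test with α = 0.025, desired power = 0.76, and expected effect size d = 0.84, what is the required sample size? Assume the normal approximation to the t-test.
n = 21 per group

Sample size formula (two-sample t-test, normal approximation):
n = 2 · ((z_α + z_β) / d)²

z_α = 1.960 (for α = 0.025, one-sided)
z_β = 0.706 (for power = 0.76)
d = 0.84

n = 2 · ((1.960 + 0.706) / 0.84)²
n = 2 · (3.174)²
n ≈ 20.15
Round up to the next whole number: n = 21 per group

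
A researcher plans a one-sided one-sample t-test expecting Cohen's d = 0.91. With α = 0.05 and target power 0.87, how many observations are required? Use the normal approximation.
n = 10

Sample size formula (one-sample t-test, normal approximation):
n = ((z_α + z_β) / d)²

z_α = 1.645 (for α = 0.05, one-sided)
z_β = 1.126 (for power = 0.87)
d = 0.91

n = ((1.645 + 1.126) / 0.91)²
n = (3.045)²
n ≈ 9.27
Round up to the next whole number: n = 10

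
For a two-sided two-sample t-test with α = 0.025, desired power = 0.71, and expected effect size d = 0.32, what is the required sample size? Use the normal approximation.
n = 153 per group

Sample size formula (two-sample t-test, normal approximation):
n = 2 · ((z_{α/2} + z_β) / d)²

z_{α/2} = 2.241 (for α = 0.025, two-sided)
z_β = 0.553 (for power = 0.71)
d = 0.32

n = 2 · ((2.241 + 0.553) / 0.32)²
n = 2 · (8.731)²
n ≈ 152.46
Round up to the next whole number: n = 153 per group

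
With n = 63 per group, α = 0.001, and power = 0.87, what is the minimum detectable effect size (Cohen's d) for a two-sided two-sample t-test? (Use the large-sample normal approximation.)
d ≈ 0.79

Minimum detectable effect (two-sample t-test, normal approximation):
d = (z_{α/2} + z_β) / √(n/2)
d = (3.291 + 1.126) / √(63/2)
d = 4.417 / 5.612
d ≈ 0.79

By Cohen's convention (0.2 small / 0.5 medium / 0.8 large): medium effect.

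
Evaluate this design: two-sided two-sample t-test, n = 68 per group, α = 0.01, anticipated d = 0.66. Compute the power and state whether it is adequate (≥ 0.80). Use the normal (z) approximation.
Power ≈ 0.90; the study is adequately powered (power ≥ 0.80)

Power calculation (two-sample t-test, normal approximation):
z_β = d · √(n/2) - z_{α/2}
z_β = 0.66 · √(68/2) - 2.576
z_β = 0.66 · 5.831 - 2.576
z_β = 1.273

Power = Φ(z_β) = Φ(1.273) ≈ 0.898

Effect size d = 0.66 is medium by Cohen's convention (0.2/0.5/0.8).

Threshold: power ≥ 0.80 is conventionally adequate.
Power ≈ 0.90 → the study is adequately powered (power ≥ 0.80).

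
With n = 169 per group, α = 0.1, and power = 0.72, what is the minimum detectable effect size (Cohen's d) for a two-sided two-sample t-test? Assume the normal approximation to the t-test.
d ≈ 0.24

Minimum detectable effect (two-sample t-test, normal approximation):
d = (z_{α/2} + z_β) / √(n/2)
d = (1.645 + 0.583) / √(169/2)
d = 2.228 / 9.192
d ≈ 0.24

By Cohen's convention (0.2 small / 0.5 medium / 0.8 large): small effect.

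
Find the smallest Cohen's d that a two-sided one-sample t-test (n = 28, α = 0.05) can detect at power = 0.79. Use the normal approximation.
d ≈ 0.52

Minimum detectable effect (one-sample t-test, normal approximation):
d = (z_{α/2} + z_β) / √n
d = (1.960 + 0.806) / √28
d = 2.766 / 5.292
d ≈ 0.52

By Cohen's convention (0.2 small / 0.5 medium / 0.8 large): medium effect.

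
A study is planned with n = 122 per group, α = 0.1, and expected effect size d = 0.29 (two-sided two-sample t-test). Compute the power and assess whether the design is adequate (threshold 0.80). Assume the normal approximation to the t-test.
Power ≈ 0.73; the study is underpowered (power < 0.80)

Power calculation (two-sample t-test, normal approximation):
z_β = d · √(n/2) - z_{α/2}
z_β = 0.29 · √(122/2) - 1.645
z_β = 0.29 · 7.810 - 1.645
z_β = 0.620

Power = Φ(z_β) = Φ(0.620) ≈ 0.732

Effect size d = 0.29 is small by Cohen's convention (0.2/0.5/0.8).

Threshold: power ≥ 0.80 is conventionally adequate.
Power ≈ 0.73 → the study is underpowered (power < 0.80).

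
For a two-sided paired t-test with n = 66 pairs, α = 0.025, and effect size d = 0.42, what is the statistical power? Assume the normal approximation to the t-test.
Power ≈ 0.88

Power calculation (paired t-test, normal approximation):
z_β = d · √n - z_{α/2}
z_β = 0.42 · √66 - 2.241
z_β = 0.42 · 8.124 - 2.241
z_β = 1.171

Power = Φ(z_β) = Φ(1.171) ≈ 0.879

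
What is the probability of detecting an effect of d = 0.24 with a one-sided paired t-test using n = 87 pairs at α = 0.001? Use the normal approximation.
Power ≈ 0.20

Power calculation (paired t-test, normal approximation):
z_β = d · √n - z_α
z_β = 0.24 · √87 - 3.090
z_β = 0.24 · 9.327 - 3.090
z_β = -0.852

Power = Φ(z_β) = Φ(-0.852) ≈ 0.197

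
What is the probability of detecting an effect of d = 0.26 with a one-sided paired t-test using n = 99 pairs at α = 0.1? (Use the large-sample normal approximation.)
Power ≈ 0.90

Power calculation (paired t-test, normal approximation):
z_β = d · √n - z_α
z_β = 0.26 · √99 - 1.282
z_β = 0.26 · 9.950 - 1.282
z_β = 1.305

Power = Φ(z_β) = Φ(1.305) ≈ 0.904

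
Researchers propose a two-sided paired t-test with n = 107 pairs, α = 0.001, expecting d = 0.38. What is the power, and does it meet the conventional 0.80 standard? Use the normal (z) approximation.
Power ≈ 0.74; the study is underpowered (power < 0.80)

Power calculation (paired t-test, normal approximation):
z_β = d · √n - z_{α/2}
z_β = 0.38 · √107 - 3.291
z_β = 0.38 · 10.344 - 3.291
z_β = 0.640

Power = Φ(z_β) = Φ(0.640) ≈ 0.739

Effect size d = 0.38 is small by Cohen's convention (0.2/0.5/0.8).

Threshold: power ≥ 0.80 is conventionally adequate.
Power ≈ 0.74 → the study is underpowered (power < 0.80).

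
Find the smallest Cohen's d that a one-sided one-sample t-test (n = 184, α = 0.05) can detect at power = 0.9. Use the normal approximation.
d ≈ 0.22

Minimum detectable effect (one-sample t-test, normal approximation):
d = (z_α + z_β) / √n
d = (1.645 + 1.282) / √184
d = 2.926 / 13.565
d ≈ 0.22

By Cohen's convention (0.2 small / 0.5 medium / 0.8 large): small effect.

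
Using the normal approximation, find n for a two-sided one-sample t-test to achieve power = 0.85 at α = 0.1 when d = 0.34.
n = 63

Sample size formula (one-sample t-test, normal approximation):
n = ((z_{α/2} + z_β) / d)²

z_{α/2} = 1.645 (for α = 0.1, two-sided)
z_β = 1.036 (for power = 0.85)
d = 0.34

n = ((1.645 + 1.036) / 0.34)²
n = (7.885)²
n ≈ 62.17
Round up to the next whole number: n = 63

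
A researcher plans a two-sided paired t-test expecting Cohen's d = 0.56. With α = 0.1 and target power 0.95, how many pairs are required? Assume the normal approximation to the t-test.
n = 35 pairs

Sample size formula (paired t-test, normal approximation):
n = ((z_{α/2} + z_β) / d)²

z_{α/2} = 1.645 (for α = 0.1, two-sided)
z_β = 1.645 (for power = 0.95)
d = 0.56

n = ((1.645 + 1.645) / 0.56)²
n = (5.875)²
n ≈ 34.52
Round up to the next whole number: n = 35 pairs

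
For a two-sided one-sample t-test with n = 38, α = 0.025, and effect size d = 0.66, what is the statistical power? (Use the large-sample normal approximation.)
Power ≈ 0.97

Power calculation (one-sample t-test, normal approximation):
z_β = d · √n - z_{α/2}
z_β = 0.66 · √38 - 2.241
z_β = 0.66 · 6.164 - 2.241
z_β = 1.827

Power = Φ(z_β) = Φ(1.827) ≈ 0.966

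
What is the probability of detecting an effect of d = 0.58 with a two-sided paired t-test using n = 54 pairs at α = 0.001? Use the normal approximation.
Power ≈ 0.83

Power calculation (paired t-test, normal approximation):
z_β = d · √n - z_{α/2}
z_β = 0.58 · √54 - 3.291
z_β = 0.58 · 7.348 - 3.291
z_β = 0.972

Power = Φ(z_β) = Φ(0.972) ≈ 0.834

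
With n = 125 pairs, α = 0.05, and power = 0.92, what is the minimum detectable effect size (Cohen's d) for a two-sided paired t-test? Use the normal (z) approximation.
d ≈ 0.30

Minimum detectable effect (paired t-test, normal approximation):
d = (z_{α/2} + z_β) / √n
d = (1.960 + 1.405) / √125
d = 3.365 / 11.180
d ≈ 0.30

By Cohen's convention (0.2 small / 0.5 medium / 0.8 large): small effect.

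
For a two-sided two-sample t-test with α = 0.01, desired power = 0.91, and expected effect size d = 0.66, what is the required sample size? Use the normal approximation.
n = 71 per group

Sample size formula (two-sample t-test, normal approximation):
n = 2 · ((z_{α/2} + z_β) / d)²

z_{α/2} = 2.576 (for α = 0.01, two-sided)
z_β = 1.341 (for power = 0.91)
d = 0.66

n = 2 · ((2.576 + 1.341) / 0.66)²
n = 2 · (5.935)²
n ≈ 70.45
Round up to the next whole number: n = 71 per group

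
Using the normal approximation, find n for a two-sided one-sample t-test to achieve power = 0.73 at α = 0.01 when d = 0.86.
n = 14

Sample size formula (one-sample t-test, normal approximation):
n = ((z_{α/2} + z_β) / d)²

z_{α/2} = 2.576 (for α = 0.01, two-sided)
z_β = 0.613 (for power = 0.73)
d = 0.86

n = ((2.576 + 0.613) / 0.86)²
n = (3.708)²
n ≈ 13.75
Round up to the next whole number: n = 14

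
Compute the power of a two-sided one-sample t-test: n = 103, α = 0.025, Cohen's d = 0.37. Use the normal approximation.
Power ≈ 0.93

Power calculation (one-sample t-test, normal approximation):
z_β = d · √n - z_{α/2}
z_β = 0.37 · √103 - 2.241
z_β = 0.37 · 10.149 - 2.241
z_β = 1.514

Power = Φ(z_β) = Φ(1.514) ≈ 0.935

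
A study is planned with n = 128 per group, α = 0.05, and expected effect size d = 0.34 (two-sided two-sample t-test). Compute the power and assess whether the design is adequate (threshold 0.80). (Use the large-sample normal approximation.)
Power ≈ 0.78; the study is underpowered (power < 0.80)

Power calculation (two-sample t-test, normal approximation):
z_β = d · √(n/2) - z_{α/2}
z_β = 0.34 · √(128/2) - 1.960
z_β = 0.34 · 8.000 - 1.960
z_β = 0.760

Power = Φ(z_β) = Φ(0.760) ≈ 0.776

Effect size d = 0.34 is small by Cohen's convention (0.2/0.5/0.8).

Threshold: power ≥ 0.80 is conventionally adequate.
Power ≈ 0.78 → the study is underpowered (power < 0.80).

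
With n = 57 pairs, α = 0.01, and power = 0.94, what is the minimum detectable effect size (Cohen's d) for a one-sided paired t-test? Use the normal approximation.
d ≈ 0.51

Minimum detectable effect (paired t-test, normal approximation):
d = (z_α + z_β) / √n
d = (2.326 + 1.555) / √57
d = 3.881 / 7.550
d ≈ 0.51

By Cohen's convention (0.2 small / 0.5 medium / 0.8 large): medium effect.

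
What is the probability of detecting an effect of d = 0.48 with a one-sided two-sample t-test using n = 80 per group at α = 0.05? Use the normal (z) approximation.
Power ≈ 0.92

Power calculation (two-sample t-test, normal approximation):
z_β = d · √(n/2) - z_α
z_β = 0.48 · √(80/2) - 1.645
z_β = 0.48 · 6.325 - 1.645
z_β = 1.391

Power = Φ(z_β) = Φ(1.391) ≈ 0.918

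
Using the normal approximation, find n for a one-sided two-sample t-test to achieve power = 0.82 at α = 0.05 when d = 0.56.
n = 42 per group

Sample size formula (two-sample t-test, normal approximation):
n = 2 · ((z_α + z_β) / d)²

z_α = 1.645 (for α = 0.05, one-sided)
z_β = 0.915 (for power = 0.82)
d = 0.56

n = 2 · ((1.645 + 0.915) / 0.56)²
n = 2 · (4.571)²
n ≈ 41.79
Round up to the next whole number: n = 42 per group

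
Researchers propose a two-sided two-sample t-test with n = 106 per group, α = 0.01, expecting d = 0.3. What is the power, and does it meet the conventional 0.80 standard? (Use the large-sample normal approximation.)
Power ≈ 0.35; the study is underpowered (power < 0.80)

Power calculation (two-sample t-test, normal approximation):
z_β = d · √(n/2) - z_{α/2}
z_β = 0.3 · √(106/2) - 2.576
z_β = 0.3 · 7.280 - 2.576
z_β = -0.392

Power = Φ(z_β) = Φ(-0.392) ≈ 0.348

Effect size d = 0.3 is small by Cohen's convention (0.2/0.5/0.8).

Threshold: power ≥ 0.80 is conventionally adequate.
Power ≈ 0.35 → the study is underpowered (power < 0.80).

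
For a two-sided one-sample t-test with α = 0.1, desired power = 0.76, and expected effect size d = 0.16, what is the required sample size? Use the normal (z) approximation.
n = 216

Sample size formula (one-sample t-test, normal approximation):
n = ((z_{α/2} + z_β) / d)²

z_{α/2} = 1.645 (for α = 0.1, two-sided)
z_β = 0.706 (for power = 0.76)
d = 0.16

n = ((1.645 + 0.706) / 0.16)²
n = (14.694)²
n ≈ 215.91
Round up to the next whole number: n = 216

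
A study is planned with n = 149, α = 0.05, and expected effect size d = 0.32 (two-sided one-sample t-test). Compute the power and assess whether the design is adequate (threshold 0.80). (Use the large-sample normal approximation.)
Power ≈ 0.97; the study is adequately powered (power ≥ 0.80)

Power calculation (one-sample t-test, normal approximation):
z_β = d · √n - z_{α/2}
z_β = 0.32 · √149 - 1.960
z_β = 0.32 · 12.207 - 1.960
z_β = 1.946

Power = Φ(z_β) = Φ(1.946) ≈ 0.974

Effect size d = 0.32 is small by Cohen's convention (0.2/0.5/0.8).

Threshold: power ≥ 0.80 is conventionally adequate.
Power ≈ 0.97 → the study is adequately powered (power ≥ 0.80).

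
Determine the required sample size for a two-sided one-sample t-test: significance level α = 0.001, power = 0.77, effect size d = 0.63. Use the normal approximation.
n = 41

Sample size formula (one-sample t-test, normal approximation):
n = ((z_{α/2} + z_β) / d)²

z_{α/2} = 3.291 (for α = 0.001, two-sided)
z_β = 0.739 (for power = 0.77)
d = 0.63

n = ((3.291 + 0.739) / 0.63)²
n = (6.397)²
n ≈ 40.92
Round up to the next whole number: n = 41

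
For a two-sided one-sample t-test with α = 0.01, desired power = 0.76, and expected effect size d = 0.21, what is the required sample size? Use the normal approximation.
n = 245

Sample size formula (one-sample t-test, normal approximation):
n = ((z_{α/2} + z_β) / d)²

z_{α/2} = 2.576 (for α = 0.01, two-sided)
z_β = 0.706 (for power = 0.76)
d = 0.21

n = ((2.576 + 0.706) / 0.21)²
n = (15.629)²
n ≈ 244.27
Round up to the next whole number: n = 245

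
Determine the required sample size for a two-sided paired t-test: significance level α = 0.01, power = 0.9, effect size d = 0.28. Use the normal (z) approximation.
n = 190 pairs

Sample size formula (paired t-test, normal approximation):
n = ((z_{α/2} + z_β) / d)²

z_{α/2} = 2.576 (for α = 0.01, two-sided)
z_β = 1.282 (for power = 0.9)
d = 0.28

n = ((2.576 + 1.282) / 0.28)²
n = (13.779)²
n ≈ 189.86
Round up to the next whole number: n = 190 pairs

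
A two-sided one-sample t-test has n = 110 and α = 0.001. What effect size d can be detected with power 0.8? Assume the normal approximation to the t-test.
d ≈ 0.39

Minimum detectable effect (one-sample t-test, normal approximation):
d = (z_{α/2} + z_β) / √n
d = (3.291 + 0.842) / √110
d = 4.132 / 10.488
d ≈ 0.39

By Cohen's convention (0.2 small / 0.5 medium / 0.8 large): small effect.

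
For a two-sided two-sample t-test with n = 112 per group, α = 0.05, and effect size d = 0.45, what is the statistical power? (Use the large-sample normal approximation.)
Power ≈ 0.92

Power calculation (two-sample t-test, normal approximation):
z_β = d · √(n/2) - z_{α/2}
z_β = 0.45 · √(112/2) - 1.960
z_β = 0.45 · 7.483 - 1.960
z_β = 1.408

Power = Φ(z_β) = Φ(1.408) ≈ 0.920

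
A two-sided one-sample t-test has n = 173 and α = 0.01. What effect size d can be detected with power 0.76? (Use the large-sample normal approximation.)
d ≈ 0.25

Minimum detectable effect (one-sample t-test, normal approximation):
d = (z_{α/2} + z_β) / √n
d = (2.576 + 0.706) / √173
d = 3.282 / 13.153
d ≈ 0.25

By Cohen's convention (0.2 small / 0.5 medium / 0.8 large): small effect.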